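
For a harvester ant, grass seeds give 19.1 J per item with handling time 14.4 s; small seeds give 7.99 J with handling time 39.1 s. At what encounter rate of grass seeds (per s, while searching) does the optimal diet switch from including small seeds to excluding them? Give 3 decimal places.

0.013 per s

Drop small seeds once their profitability E₂/h₂ falls below the rate achievable on grass seeds alone: E₂/h₂ = λE₁/(1 + λh₁).
Solve for λ: λE₁h₂ = E₂(1 + λh₁) → λ(E₁h₂ − E₂h₁) = E₂ → λ = E₂/(E₁h₂ − E₂h₁).
λ = 7.99/(19.1×39.1 − 7.99×14.4) = 7.99/631.8 = 0.01265 per s.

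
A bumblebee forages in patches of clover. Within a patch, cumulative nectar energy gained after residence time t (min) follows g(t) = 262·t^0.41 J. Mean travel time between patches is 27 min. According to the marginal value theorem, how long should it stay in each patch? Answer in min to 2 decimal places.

Maximise g(t)/(T+t): set derivative to zero → g'(t)(T+t) = g(t).
g'(t) = 0.41·262·t^-0.59. Setting 0.41·262·t^-0.59 = 262·t^0.41/(27+t) gives 0.41(27+t) = t, so 0.59·t = 0.41×27.
t* = 0.41×27/0.59 = 18.76 min.

18.76 min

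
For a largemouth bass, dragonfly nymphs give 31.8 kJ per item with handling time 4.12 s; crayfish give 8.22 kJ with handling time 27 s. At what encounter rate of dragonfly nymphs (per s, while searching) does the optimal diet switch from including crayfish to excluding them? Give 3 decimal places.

At the threshold, the rate on dragonfly nymphs alone equals the profitability of crayfish: λ·31.8/(1 + λ·4.12) = 8.22/27 = 0.3044.
Rearranging, λ(31.8 − 0.3044×4.12) = 0.3044, so λ = 0.3044/30.55 = 0.009967 per s.

0.010 per s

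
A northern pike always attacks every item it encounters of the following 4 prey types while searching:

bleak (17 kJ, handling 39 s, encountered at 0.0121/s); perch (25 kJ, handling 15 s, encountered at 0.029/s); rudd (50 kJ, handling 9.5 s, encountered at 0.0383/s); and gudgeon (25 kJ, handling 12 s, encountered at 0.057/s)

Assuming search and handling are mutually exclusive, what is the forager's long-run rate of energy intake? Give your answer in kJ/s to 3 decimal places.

R = Σλ_iE_i / (1 + Σλ_ih_i)
Numerator: 0.0121×17 + 0.029×25 + 0.0383×50 + 0.057×25 = 4.271
Denominator: 1 + 0.0121×39 + 0.029×15 + 0.0383×9.5 + 0.057×12 = 2.955
R = 4.271/2.955 = 1.445 kJ/s

1.445 kJ/s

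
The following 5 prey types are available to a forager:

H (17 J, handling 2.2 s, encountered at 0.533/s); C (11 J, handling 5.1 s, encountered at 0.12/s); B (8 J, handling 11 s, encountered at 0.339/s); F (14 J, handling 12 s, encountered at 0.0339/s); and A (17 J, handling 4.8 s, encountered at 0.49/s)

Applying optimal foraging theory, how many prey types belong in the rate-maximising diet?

1

E/h in descending order: H 7.73, A 3.54, C 2.16, F 1.17, B 0.727 J/s. The optimal diet is the largest prefix of this list for which every included type satisfies E_i/h_i > R on the types above it.
Rate on top 1: 4.171. A: 3.54 < 4.171 → exclude; stop.
Optimal diet: H — 1 of 5 types.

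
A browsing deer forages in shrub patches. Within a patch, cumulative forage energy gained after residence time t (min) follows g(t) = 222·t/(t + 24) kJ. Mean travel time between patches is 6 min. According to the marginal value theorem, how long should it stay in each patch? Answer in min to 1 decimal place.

Optimal t* satisfies g'(t*) = g(t*)/(T + t*).
g'(t) = 222·24/(t + 24)². Setting 222·24/(t+24)² = 222t/[(t+24)(6+t)] gives 24(6+t) = t(t+24), so t² = 24×6 = 144.
t* = √144 = 12 min.

12.0 min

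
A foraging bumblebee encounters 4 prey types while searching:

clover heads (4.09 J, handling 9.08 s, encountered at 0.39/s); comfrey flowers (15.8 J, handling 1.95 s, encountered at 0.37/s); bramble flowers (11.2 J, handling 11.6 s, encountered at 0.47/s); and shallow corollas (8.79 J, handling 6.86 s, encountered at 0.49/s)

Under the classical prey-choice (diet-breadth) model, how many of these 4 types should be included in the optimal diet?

1

E/h in descending order: comfrey flowers 8.1, shallow corollas 1.28, bramble flowers 0.966, clover heads 0.45 J/s. The optimal diet is the largest prefix of this list for which every included type satisfies E_i/h_i > R on the types above it.
Rate on top 1: 3.396. shallow corollas: 1.28 < 3.396 → exclude; stop.
Optimal diet: comfrey flowers — 1 of 4 types.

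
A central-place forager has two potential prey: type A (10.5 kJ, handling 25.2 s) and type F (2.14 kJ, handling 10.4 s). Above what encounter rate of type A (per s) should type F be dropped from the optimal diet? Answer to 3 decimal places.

0.039 per s

The zero-one rule: include type F iff E₂/h₂ > λE₁/(1+λh₁). Equality gives the switch point.
λE₁h₂ = E₂ + λE₂h₁ ⇒ λ = E₂/(E₁h₂ − E₂h₁) = 2.14/(109.2 − 53.93) = 0.03872 per s.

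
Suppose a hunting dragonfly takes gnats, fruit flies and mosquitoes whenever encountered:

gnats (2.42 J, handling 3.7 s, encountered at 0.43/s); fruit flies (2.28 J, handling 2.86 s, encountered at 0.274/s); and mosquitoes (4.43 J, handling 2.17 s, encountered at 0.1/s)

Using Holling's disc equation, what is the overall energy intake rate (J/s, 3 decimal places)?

0.587 J/s

R = Σλ_iE_i / (1 + Σλ_ih_i)
Numerator: 0.43×2.42 + 0.274×2.28 + 0.1×4.43 = 2.108
Denominator: 1 + 0.43×3.7 + 0.274×2.86 + 0.1×2.17 = 3.592
R = 2.108/3.592 = 0.587 J/s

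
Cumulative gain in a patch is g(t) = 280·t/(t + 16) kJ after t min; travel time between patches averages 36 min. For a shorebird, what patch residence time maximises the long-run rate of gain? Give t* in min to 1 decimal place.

24.0 min

Maximise g(t)/(T+t): set derivative to zero → g'(t)(T+t) = g(t).
g'(t) = 280·16/(t + 16)². Setting 280·16/(t+16)² = 280t/[(t+16)(36+t)] gives 16(36+t) = t(t+16), so t² = 16×36 = 576.
t* = √576 = 24 min.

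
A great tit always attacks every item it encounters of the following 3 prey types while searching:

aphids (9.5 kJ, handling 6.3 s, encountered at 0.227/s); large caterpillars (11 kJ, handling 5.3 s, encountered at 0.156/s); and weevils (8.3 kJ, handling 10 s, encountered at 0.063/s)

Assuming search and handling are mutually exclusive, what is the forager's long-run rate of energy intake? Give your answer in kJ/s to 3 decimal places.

1.131 kJ/s

Energy encountered per unit search time: 0.227×9.5 + 0.156×11 + 0.063×8.3 = 4.395 kJ/s.
Handling time per unit search time: 0.227×6.3 + 0.156×5.3 + 0.063×10 = 2.887.
Rate = 4.395/(1 + 2.887) = 1.131 kJ/s.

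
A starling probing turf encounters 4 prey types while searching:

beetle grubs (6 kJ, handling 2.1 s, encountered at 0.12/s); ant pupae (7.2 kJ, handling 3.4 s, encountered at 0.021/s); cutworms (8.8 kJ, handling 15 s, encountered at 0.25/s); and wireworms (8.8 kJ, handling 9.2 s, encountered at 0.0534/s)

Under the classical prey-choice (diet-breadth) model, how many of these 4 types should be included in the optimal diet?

3

Rank by E/h (kJ/s): beetle grubs 2.86, ant pupae 2.12, wireworms 0.957, cutworms 0.587. Include each in turn until the next type's E/h falls below the running intake rate.
Rate on top 1: 0.5751. ant pupae: 2.12 > 0.5751 → include.
Rate on top 2: 0.6583. wireworms: 0.957 > 0.6583 → include.
Rate on top 3: 0.739. cutworms: 0.587 < 0.739 → exclude; stop.
Optimal diet: beetle grubs, ant pupae, wireworms — 3 of 4 types.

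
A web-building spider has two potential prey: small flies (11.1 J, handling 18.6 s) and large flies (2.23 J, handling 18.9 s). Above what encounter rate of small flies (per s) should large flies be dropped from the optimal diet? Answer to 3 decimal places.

0.013 per s

At the threshold, the rate on small flies alone equals the profitability of large flies: λ·11.1/(1 + λ·18.6) = 2.23/18.9 = 0.118.
Rearranging, λ(11.1 − 0.118×18.6) = 0.118, so λ = 0.118/8.905 = 0.01325 per s.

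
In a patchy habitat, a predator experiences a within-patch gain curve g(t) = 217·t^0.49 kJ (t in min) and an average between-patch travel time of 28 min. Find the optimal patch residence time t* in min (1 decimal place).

Maximise g(t)/(T+t): set derivative to zero → g'(t)(T+t) = g(t).
g'(t) = 0.49·217·t^-0.51. Setting 0.49·217·t^-0.51 = 217·t^0.49/(28+t) gives 0.49(28+t) = t, so 0.51·t = 0.49×28.
t* = 0.49×28/0.51 = 26.9 min.

26.9 min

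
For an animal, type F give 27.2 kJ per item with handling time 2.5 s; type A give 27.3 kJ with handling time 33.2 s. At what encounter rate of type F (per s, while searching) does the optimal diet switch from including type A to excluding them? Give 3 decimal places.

0.033 per s

Drop type A once their profitability E₂/h₂ falls below the rate achievable on type F alone: E₂/h₂ = λE₁/(1 + λh₁).
Solve for λ: λE₁h₂ = E₂(1 + λh₁) → λ(E₁h₂ − E₂h₁) = E₂ → λ = E₂/(E₁h₂ − E₂h₁).
λ = 27.3/(27.2×33.2 − 27.3×2.5) = 27.3/834.8 = 0.0327 per s.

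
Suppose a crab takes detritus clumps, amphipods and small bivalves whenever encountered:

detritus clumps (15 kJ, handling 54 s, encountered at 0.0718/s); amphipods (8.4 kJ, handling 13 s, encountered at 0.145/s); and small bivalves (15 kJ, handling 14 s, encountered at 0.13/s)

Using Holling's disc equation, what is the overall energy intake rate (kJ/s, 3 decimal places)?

0.495 kJ/s

R = Σλ_iE_i / (1 + Σλ_ih_i)
Numerator: 0.0718×15 + 0.145×8.4 + 0.13×15 = 4.245
Denominator: 1 + 0.0718×54 + 0.145×13 + 0.13×14 = 8.582
R = 4.245/8.582 = 0.4946 kJ/s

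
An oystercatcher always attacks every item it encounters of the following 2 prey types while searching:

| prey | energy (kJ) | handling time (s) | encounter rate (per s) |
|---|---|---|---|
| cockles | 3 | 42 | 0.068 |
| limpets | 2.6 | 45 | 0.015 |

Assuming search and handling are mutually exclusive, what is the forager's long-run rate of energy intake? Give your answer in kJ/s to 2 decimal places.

R = Σλ_iE_i / (1 + Σλ_ih_i)
Numerator: 0.068×3 + 0.015×2.6 = 0.243
Denominator: 1 + 0.068×42 + 0.015×45 = 4.531
R = 0.243/4.531 = 0.05363 kJ/s

0.05 kJ/s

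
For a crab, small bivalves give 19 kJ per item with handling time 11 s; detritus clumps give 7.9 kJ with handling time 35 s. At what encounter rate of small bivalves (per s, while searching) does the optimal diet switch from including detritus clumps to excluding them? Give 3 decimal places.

The zero-one rule: include detritus clumps iff E₂/h₂ > λE₁/(1+λh₁). Equality gives the switch point.
λE₁h₂ = E₂ + λE₂h₁ ⇒ λ = E₂/(E₁h₂ − E₂h₁) = 7.9/(665 − 86.9) = 0.01367 per s.

0.014 per s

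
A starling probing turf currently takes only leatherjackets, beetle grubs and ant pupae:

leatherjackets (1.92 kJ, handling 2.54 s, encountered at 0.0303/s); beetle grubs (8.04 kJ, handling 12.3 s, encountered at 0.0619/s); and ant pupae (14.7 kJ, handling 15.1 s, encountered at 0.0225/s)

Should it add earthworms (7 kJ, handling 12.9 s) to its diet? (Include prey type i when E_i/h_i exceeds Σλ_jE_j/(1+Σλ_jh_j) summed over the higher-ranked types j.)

Yes

Current rate: (0.0303×1.92 + 0.0619×8.04 + 0.0225×14.7)/(1 + 0.0303×2.54 + 0.0619×12.3 + 0.0225×15.1) = 0.4071 kJ/s.
earthworms: E/h = 7/12.9 = 0.5426 kJ/s.
0.5426 > 0.4071, so adding earthworms raises the average — include it.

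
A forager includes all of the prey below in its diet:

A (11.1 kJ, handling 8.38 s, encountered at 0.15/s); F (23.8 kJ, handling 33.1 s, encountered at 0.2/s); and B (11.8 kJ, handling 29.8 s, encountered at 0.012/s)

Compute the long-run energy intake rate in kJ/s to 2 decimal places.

Energy encountered per unit search time: 0.15×11.1 + 0.2×23.8 + 0.012×11.8 = 6.567 kJ/s.
Handling time per unit search time: 0.15×8.38 + 0.2×33.1 + 0.012×29.8 = 8.235.
Rate = 6.567/(1 + 8.235) = 0.7111 kJ/s.

0.71 kJ/s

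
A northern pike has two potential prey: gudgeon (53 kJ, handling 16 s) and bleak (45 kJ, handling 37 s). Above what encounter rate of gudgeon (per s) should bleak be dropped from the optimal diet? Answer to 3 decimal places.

Drop bleak once their profitability E₂/h₂ falls below the rate achievable on gudgeon alone: E₂/h₂ = λE₁/(1 + λh₁).
Solve for λ: λE₁h₂ = E₂(1 + λh₁) → λ(E₁h₂ − E₂h₁) = E₂ → λ = E₂/(E₁h₂ − E₂h₁).
λ = 45/(53×37 − 45×16) = 45/1241 = 0.03626 per s.

0.036 per s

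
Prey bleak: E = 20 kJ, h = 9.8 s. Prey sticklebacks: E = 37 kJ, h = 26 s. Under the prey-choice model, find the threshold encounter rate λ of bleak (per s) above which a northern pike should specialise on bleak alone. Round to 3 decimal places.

The zero-one rule: include sticklebacks iff E₂/h₂ > λE₁/(1+λh₁). Equality gives the switch point.
λE₁h₂ = E₂ + λE₂h₁ ⇒ λ = E₂/(E₁h₂ − E₂h₁) = 37/(520 − 362.6) = 0.2351 per s.

0.235 per s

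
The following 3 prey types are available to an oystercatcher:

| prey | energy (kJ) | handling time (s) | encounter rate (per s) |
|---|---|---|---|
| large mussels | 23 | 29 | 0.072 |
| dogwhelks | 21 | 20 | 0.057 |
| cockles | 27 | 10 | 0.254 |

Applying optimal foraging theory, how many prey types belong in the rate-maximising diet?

1

Profitabilities (E/h, kJ/s): cockles 2.7, dogwhelks 1.05, large mussels 0.793. Add prey in this order while the next type's profitability exceeds the intake rate on those already taken.
Rate on top 1: 1.937. dogwhelks: 1.05 < 1.937 → exclude; stop.
Optimal diet: cockles — 1 of 3 types.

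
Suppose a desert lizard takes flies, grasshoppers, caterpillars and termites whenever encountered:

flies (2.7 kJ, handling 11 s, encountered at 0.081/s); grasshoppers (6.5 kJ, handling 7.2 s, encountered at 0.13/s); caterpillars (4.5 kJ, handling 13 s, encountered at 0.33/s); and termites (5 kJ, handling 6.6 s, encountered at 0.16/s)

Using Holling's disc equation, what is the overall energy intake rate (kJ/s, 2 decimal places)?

0.41 kJ/s

Energy encountered per unit search time: 0.081×2.7 + 0.13×6.5 + 0.33×4.5 + 0.16×5 = 3.349 kJ/s.
Handling time per unit search time: 0.081×11 + 0.13×7.2 + 0.33×13 + 0.16×6.6 = 7.173.
Rate = 3.349/(1 + 7.173) = 0.4097 kJ/s.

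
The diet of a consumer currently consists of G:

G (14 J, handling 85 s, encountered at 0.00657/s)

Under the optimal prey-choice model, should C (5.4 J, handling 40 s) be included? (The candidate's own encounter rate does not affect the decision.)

Yes

Intake rate on the current diet: R = (0.00657×14) / (1 + 0.00657×85) = 0.09198/1.558 = 0.05902 J/s.
C: E/h = 5.4/40 = 0.135 J/s.
0.135 > 0.05902, so adding C raises the average — include it.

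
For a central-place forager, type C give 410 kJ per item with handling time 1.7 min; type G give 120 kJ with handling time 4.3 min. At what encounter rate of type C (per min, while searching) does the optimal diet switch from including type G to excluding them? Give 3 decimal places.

At the threshold, the rate on type C alone equals the profitability of type G: λ·410/(1 + λ·1.7) = 120/4.3 = 27.91.
Rearranging, λ(410 − 27.91×1.7) = 27.91, so λ = 27.91/362.6 = 0.07697 per min.

0.077 per min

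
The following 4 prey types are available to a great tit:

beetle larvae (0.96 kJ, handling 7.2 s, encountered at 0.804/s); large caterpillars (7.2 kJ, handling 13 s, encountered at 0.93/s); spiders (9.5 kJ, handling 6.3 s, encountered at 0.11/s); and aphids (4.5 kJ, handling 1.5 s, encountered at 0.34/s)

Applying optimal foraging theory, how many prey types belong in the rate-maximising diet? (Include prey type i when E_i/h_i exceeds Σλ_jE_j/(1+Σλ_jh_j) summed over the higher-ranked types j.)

2

Profitabilities (E/h, kJ/s): aphids 3, spiders 1.51, large caterpillars 0.554, beetle larvae 0.133. Add prey in this order while the next type's profitability exceeds the intake rate on those already taken.
Rate on top 1: 1.013. spiders: 1.51 > 1.013 → include.
Rate on top 2: 1.169. large caterpillars: 0.554 < 1.169 → exclude; stop.
Optimal diet: aphids, spiders — 2 of 4 types.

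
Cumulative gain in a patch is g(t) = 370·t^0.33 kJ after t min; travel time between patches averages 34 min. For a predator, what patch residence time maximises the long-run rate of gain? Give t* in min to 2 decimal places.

Optimal t* satisfies g'(t*) = g(t*)/(T + t*).
g'(t) = 0.33·370·t^-0.67. Setting 0.33·370·t^-0.67 = 370·t^0.33/(34+t) gives 0.33(34+t) = t, so 0.67·t = 0.33×34.
t* = 0.33×34/0.67 = 16.75 min.

16.75 min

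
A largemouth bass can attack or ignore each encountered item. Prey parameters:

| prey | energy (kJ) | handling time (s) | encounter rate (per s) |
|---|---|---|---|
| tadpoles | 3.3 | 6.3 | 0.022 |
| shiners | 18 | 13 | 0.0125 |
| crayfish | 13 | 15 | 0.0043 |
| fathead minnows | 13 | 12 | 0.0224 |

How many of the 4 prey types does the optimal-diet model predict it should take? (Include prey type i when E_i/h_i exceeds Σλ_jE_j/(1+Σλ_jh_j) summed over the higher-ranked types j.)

4

E/h in descending order: shiners 1.38, fathead minnows 1.08, crayfish 0.867, tadpoles 0.524 kJ/s. The optimal diet is the largest prefix of this list for which every included type satisfies E_i/h_i > R on the types above it.
Rate on top 1: 0.1935. fathead minnows: 1.08 > 0.1935 → include.
Rate on top 2: 0.3607. crayfish: 0.867 > 0.3607 → include.
Rate on top 3: 0.3825. tadpoles: 0.524 > 0.3825 → include.
Optimal diet: shiners, fathead minnows, crayfish, tadpoles — 4 of 4 types.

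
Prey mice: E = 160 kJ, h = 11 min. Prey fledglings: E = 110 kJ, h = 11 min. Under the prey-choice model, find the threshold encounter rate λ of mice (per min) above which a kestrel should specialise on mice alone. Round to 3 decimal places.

0.200 per min

At the threshold, the rate on mice alone equals the profitability of fledglings: λ·160/(1 + λ·11) = 110/11 = 10.
Rearranging, λ(160 − 10×11) = 10, so λ = 10/50 = 0.2 per min.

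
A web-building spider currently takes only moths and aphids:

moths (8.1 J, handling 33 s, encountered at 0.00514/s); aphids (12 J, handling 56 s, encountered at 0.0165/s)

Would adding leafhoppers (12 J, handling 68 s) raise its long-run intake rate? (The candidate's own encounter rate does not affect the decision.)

Current rate: (0.00514×8.1 + 0.0165×12)/(1 + 0.00514×33 + 0.0165×56) = 0.1145 J/s.
leafhoppers: E/h = 12/68 = 0.1765 J/s.
0.1765 > 0.1145, so adding leafhoppers raises the average — include it.

Yes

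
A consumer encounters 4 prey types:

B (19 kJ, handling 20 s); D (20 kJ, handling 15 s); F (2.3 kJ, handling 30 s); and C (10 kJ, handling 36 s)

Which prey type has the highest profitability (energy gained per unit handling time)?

D

Profitability E/h (kJ/s): B = 19/20 = 0.95, D = 20/15 = 1.33, F = 2.3/30 = 0.0767, C = 10/36 = 0.278.
Ranked: D > B > C > F.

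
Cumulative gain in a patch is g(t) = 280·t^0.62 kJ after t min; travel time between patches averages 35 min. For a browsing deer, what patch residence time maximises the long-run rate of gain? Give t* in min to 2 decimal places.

57.11 min

By the marginal value theorem, leave when the instantaneous gain rate g'(t) equals the habitat-wide average g(t)/(T + t).
g'(t) = 0.62·280·t^-0.38. Setting 0.62·280·t^-0.38 = 280·t^0.62/(35+t) gives 0.62(35+t) = t, so 0.38·t = 0.62×35.
t* = 0.62×35/0.38 = 57.11 min.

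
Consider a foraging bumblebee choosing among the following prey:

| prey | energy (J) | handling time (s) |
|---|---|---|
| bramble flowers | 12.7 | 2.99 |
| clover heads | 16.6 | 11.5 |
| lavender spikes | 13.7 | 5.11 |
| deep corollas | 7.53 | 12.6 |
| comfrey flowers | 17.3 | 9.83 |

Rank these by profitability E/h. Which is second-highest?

Profitability E/h (J/s): bramble flowers = 12.7/2.99 = 4.25, clover heads = 16.6/11.5 = 1.44, lavender spikes = 13.7/5.11 = 2.68, deep corollas = 7.53/12.6 = 0.598, comfrey flowers = 17.3/9.83 = 1.76.
Ranked: bramble flowers > lavender spikes > comfrey flowers > clover heads > deep corollas.

lavender spikes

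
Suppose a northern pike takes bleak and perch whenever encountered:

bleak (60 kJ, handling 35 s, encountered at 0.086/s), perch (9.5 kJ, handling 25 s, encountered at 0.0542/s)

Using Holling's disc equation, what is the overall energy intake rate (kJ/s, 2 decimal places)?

R = Σλ_iE_i / (1 + Σλ_ih_i)
Numerator: 0.086×60 + 0.0542×9.5 = 5.675
Denominator: 1 + 0.086×35 + 0.0542×25 = 5.365
R = 5.675/5.365 = 1.058 kJ/s

1.06 kJ/s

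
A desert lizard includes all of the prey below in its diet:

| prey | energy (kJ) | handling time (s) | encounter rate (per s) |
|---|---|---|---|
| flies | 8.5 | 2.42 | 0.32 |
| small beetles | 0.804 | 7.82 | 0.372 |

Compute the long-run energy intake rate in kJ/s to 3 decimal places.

0.645 kJ/s

R = (0.32×8.5 + 0.372×0.804) / (1 + 0.32×2.42 + 0.372×7.82) = 3.019/4.683 = 0.6446 kJ/s.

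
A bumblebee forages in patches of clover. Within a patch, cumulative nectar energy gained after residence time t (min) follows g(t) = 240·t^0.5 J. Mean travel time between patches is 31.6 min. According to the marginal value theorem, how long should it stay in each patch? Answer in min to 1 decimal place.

31.6 min

Optimal t* satisfies g'(t*) = g(t*)/(T + t*).
g'(t) = 0.5·240·t^-0.5. Setting 0.5·240·t^-0.5 = 240·t^0.5/(31.6+t) gives 0.5(31.6+t) = t, so 0.50·t = 0.5×31.6.
t* = 0.5×31.6/0.50 = 31.6 min.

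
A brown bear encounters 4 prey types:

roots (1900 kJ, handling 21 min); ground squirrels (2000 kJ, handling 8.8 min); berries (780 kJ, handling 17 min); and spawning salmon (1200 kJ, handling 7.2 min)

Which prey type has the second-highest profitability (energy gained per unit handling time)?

Profitability E/h (kJ/min): roots = 1900/21 = 90.5, ground squirrels = 2000/8.8 = 227, berries = 780/17 = 45.9, spawning salmon = 1200/7.2 = 167.
Ranked: ground squirrels > spawning salmon > roots > berries.

spawning salmon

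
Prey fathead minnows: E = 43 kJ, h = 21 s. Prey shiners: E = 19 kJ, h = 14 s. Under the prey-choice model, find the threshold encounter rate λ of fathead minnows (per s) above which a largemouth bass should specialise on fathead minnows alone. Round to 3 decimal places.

At the threshold, the rate on fathead minnows alone equals the profitability of shiners: λ·43/(1 + λ·21) = 19/14 = 1.357.
Rearranging, λ(43 − 1.357×21) = 1.357, so λ = 1.357/14.5 = 0.0936 per s.

0.094 per s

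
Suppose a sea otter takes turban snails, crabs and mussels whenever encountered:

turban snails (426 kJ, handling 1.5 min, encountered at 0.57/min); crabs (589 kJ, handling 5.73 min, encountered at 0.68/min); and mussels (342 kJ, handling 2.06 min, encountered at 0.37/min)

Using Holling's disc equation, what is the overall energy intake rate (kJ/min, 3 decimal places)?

R = (0.57×426 + 0.68×589 + 0.37×342) / (1 + 0.57×1.5 + 0.68×5.73 + 0.37×2.06) = 769.9/6.514 = 118.2 kJ/min.

118.196 kJ/min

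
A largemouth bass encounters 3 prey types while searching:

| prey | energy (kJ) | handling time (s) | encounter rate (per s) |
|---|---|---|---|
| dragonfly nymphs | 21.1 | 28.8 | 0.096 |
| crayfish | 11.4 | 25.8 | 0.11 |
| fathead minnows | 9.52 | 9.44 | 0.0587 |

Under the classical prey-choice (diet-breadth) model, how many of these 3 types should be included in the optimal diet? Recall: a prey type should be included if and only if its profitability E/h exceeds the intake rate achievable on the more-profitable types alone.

2

E/h in descending order: fathead minnows 1.01, dragonfly nymphs 0.733, crayfish 0.442 kJ/s. The optimal diet is the largest prefix of this list for which every included type satisfies E_i/h_i > R on the types above it.
Rate on top 1: 0.3596. dragonfly nymphs: 0.733 > 0.3596 → include.
Rate on top 2: 0.5984. crayfish: 0.442 < 0.5984 → exclude; stop.
Optimal diet: fathead minnows, dragonfly nymphs — 2 of 3 types.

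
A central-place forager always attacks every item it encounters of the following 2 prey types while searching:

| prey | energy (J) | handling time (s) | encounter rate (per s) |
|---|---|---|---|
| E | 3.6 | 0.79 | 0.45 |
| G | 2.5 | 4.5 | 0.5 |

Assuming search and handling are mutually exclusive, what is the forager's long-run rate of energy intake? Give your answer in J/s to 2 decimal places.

0.80 J/s

R = (0.45×3.6 + 0.5×2.5) / (1 + 0.45×0.79 + 0.5×4.5) = 2.87/3.606 = 0.796 J/s.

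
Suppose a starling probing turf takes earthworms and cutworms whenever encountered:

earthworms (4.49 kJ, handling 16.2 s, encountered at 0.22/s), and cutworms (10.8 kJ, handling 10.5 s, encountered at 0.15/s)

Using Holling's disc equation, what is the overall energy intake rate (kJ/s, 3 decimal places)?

R = (0.22×4.49 + 0.15×10.8) / (1 + 0.22×16.2 + 0.15×10.5) = 2.608/6.139 = 0.4248 kJ/s.

0.425 kJ/s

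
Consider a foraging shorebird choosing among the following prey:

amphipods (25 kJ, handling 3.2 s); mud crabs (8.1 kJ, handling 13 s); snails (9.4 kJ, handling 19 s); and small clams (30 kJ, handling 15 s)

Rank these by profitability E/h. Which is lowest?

Profitability E/h (kJ/s): amphipods = 25/3.2 = 7.81, mud crabs = 8.1/13 = 0.623, snails = 9.4/19 = 0.495, small clams = 30/15 = 2.
Ranked: amphipods > small clams > mud crabs > snails.

snails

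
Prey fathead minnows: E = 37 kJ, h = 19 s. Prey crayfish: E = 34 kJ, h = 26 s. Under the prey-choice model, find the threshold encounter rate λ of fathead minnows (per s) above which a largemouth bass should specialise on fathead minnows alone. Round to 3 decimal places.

0.108 per s

The zero-one rule: include crayfish iff E₂/h₂ > λE₁/(1+λh₁). Equality gives the switch point.
λE₁h₂ = E₂ + λE₂h₁ ⇒ λ = E₂/(E₁h₂ − E₂h₁) = 34/(962 − 646) = 0.1076 per s.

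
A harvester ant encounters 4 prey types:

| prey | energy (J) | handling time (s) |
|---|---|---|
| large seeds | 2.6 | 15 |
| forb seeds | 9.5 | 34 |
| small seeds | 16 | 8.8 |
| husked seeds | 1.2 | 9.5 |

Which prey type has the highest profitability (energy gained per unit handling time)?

small seeds

Profitability E/h (J/s): large seeds = 2.6/15 = 0.173, forb seeds = 9.5/34 = 0.279, small seeds = 16/8.8 = 1.82, husked seeds = 1.2/9.5 = 0.126.
Ranked: small seeds > forb seeds > large seeds > husked seeds.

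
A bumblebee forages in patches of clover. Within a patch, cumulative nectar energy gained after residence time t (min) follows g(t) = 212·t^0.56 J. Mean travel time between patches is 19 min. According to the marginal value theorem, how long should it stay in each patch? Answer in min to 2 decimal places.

24.18 min

By the marginal value theorem, leave when the instantaneous gain rate g'(t) equals the habitat-wide average g(t)/(T + t).
g'(t) = 0.56·212·t^-0.44. Setting 0.56·212·t^-0.44 = 212·t^0.56/(19+t) gives 0.56(19+t) = t, so 0.44·t = 0.56×19.
t* = 0.56×19/0.44 = 24.18 min.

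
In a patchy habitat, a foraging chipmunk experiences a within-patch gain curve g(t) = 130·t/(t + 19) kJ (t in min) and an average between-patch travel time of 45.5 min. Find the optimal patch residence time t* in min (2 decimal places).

Maximise g(t)/(T+t): set derivative to zero → g'(t)(T+t) = g(t).
g'(t) = 130·19/(t + 19)². Setting 130·19/(t+19)² = 130t/[(t+19)(45.5+t)] gives 19(45.5+t) = t(t+19), so t² = 19×45.5 = 864.5.
t* = √864.5 = 29.4 min.

29.40 min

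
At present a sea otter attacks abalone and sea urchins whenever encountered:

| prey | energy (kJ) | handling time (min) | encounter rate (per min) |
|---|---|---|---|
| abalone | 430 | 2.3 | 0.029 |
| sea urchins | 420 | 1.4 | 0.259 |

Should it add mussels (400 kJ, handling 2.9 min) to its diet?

Yes

On abalone and sea urchins alone, R = ΣλE/(1+Σλh) = 121.2/1.429 = 84.83 kJ/min.
mussels: E/h = 400/2.9 = 137.9 kJ/min.
Since 137.9 > R, including mussels increases the long-run rate.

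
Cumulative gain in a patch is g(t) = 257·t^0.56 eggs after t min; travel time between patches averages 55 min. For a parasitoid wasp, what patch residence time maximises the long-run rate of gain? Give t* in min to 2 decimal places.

70.00 min

Optimal t* satisfies g'(t*) = g(t*)/(T + t*).
g'(t) = 0.56·257·t^-0.44. Setting 0.56·257·t^-0.44 = 257·t^0.56/(55+t) gives 0.56(55+t) = t, so 0.44·t = 0.56×55.
t* = 0.56×55/0.44 = 70 min.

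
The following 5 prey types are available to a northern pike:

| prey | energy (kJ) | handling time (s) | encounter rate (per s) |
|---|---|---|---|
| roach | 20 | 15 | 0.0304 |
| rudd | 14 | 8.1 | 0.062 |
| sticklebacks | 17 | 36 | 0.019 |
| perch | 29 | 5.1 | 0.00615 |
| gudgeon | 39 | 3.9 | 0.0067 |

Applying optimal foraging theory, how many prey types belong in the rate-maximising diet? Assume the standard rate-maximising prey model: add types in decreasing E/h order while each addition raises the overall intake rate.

Profitabilities (E/h, kJ/s): gudgeon 10, perch 5.69, rudd 1.73, roach 1.33, sticklebacks 0.472. Add prey in this order while the next type's profitability exceeds the intake rate on those already taken.
Rate on top 1: 0.2546. perch: 5.69 > 0.2546 → include.
Rate on top 2: 0.4157. rudd: 1.73 > 0.4157 → include.
Rate on top 3: 0.8384. roach: 1.33 > 0.8384 → include.
Rate on top 4: 0.9504. sticklebacks: 0.472 < 0.9504 → exclude; stop.
Optimal diet: gudgeon, perch, rudd, roach — 4 of 5 types.

4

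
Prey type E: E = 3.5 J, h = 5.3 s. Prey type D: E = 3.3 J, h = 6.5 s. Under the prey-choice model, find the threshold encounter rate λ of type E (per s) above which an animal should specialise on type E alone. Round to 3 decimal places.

Drop type D once their profitability E₂/h₂ falls below the rate achievable on type E alone: E₂/h₂ = λE₁/(1 + λh₁).
Solve for λ: λE₁h₂ = E₂(1 + λh₁) → λ(E₁h₂ − E₂h₁) = E₂ → λ = E₂/(E₁h₂ − E₂h₁).
λ = 3.3/(3.5×6.5 − 3.3×5.3) = 3.3/5.26 = 0.6274 per s.

0.627 per s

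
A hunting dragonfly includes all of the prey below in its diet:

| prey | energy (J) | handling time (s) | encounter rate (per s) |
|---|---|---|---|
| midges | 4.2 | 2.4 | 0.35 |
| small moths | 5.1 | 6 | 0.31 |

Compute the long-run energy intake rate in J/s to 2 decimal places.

R = Σλ_iE_i / (1 + Σλ_ih_i)
Numerator: 0.35×4.2 + 0.31×5.1 = 3.051
Denominator: 1 + 0.35×2.4 + 0.31×6 = 3.7
R = 3.051/3.7 = 0.8246 J/s

0.82 J/s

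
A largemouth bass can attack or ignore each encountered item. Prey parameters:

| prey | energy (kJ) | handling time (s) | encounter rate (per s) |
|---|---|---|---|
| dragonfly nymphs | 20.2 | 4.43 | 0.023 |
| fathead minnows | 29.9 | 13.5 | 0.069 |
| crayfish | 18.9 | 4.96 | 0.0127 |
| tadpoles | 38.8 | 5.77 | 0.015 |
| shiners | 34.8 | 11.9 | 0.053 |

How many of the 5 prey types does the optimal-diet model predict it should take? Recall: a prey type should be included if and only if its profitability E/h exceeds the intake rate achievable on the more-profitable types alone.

5

Rank by E/h (kJ/s): tadpoles 6.72, dragonfly nymphs 4.56, crayfish 3.81, shiners 2.92, fathead minnows 2.21. Include each in turn until the next type's E/h falls below the running intake rate.
Rate on top 1: 0.5356. dragonfly nymphs: 4.56 > 0.5356 → include.
Rate on top 2: 0.8807. crayfish: 3.81 > 0.8807 → include.
Rate on top 3: 1.028. shiners: 2.92 > 1.028 → include.
Rate on top 4: 1.664. fathead minnows: 2.21 > 1.664 → include.
Optimal diet: tadpoles, dragonfly nymphs, crayfish, shiners, fathead minnows — 5 of 5 types.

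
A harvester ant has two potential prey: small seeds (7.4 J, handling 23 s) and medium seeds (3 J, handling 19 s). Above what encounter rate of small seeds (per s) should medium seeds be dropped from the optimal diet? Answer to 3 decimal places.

Drop medium seeds once their profitability E₂/h₂ falls below the rate achievable on small seeds alone: E₂/h₂ = λE₁/(1 + λh₁).
Solve for λ: λE₁h₂ = E₂(1 + λh₁) → λ(E₁h₂ − E₂h₁) = E₂ → λ = E₂/(E₁h₂ − E₂h₁).
λ = 3/(7.4×19 − 3×23) = 3/71.6 = 0.0419 per s.

0.042 per s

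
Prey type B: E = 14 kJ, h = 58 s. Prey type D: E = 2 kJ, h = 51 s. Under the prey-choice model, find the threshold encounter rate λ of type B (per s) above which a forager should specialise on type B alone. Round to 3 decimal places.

0.003 per s

The zero-one rule: include type D iff E₂/h₂ > λE₁/(1+λh₁). Equality gives the switch point.
λE₁h₂ = E₂ + λE₂h₁ ⇒ λ = E₂/(E₁h₂ − E₂h₁) = 2/(714 − 116) = 0.003344 per s.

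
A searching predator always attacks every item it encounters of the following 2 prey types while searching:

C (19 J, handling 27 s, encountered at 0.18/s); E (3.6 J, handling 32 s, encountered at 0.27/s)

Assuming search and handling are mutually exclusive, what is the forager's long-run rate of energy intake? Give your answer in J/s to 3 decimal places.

R = Σλ_iE_i / (1 + Σλ_ih_i)
Numerator: 0.18×19 + 0.27×3.6 = 4.392
Denominator: 1 + 0.18×27 + 0.27×32 = 14.5
R = 4.392/14.5 = 0.3029 J/s

0.303 J/s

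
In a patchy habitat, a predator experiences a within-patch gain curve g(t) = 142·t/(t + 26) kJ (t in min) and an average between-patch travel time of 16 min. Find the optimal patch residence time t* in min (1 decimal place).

Optimal t* satisfies g'(t*) = g(t*)/(T + t*).
g'(t) = 142·26/(t + 26)². Setting 142·26/(t+26)² = 142t/[(t+26)(16+t)] gives 26(16+t) = t(t+26), so t² = 26×16 = 416.
t* = √416 = 20.4 min.

20.4 min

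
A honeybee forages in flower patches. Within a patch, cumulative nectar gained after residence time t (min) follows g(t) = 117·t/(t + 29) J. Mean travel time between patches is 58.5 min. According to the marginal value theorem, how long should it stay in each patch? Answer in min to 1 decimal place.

41.2 min

Maximise g(t)/(T+t): set derivative to zero → g'(t)(T+t) = g(t).
g'(t) = 117·29/(t + 29)². Setting 117·29/(t+29)² = 117t/[(t+29)(58.5+t)] gives 29(58.5+t) = t(t+29), so t² = 29×58.5 = 1696.
t* = √1696 = 41.19 min.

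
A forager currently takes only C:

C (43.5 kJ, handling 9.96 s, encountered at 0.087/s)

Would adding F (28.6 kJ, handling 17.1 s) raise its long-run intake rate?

No

Current rate: (0.087×43.5)/(1 + 0.087×9.96) = 2.028 kJ/s.
F: E/h = 28.6/17.1 = 1.673 kJ/s.
1.673 < 2.028, so adding F would lower the average — exclude it.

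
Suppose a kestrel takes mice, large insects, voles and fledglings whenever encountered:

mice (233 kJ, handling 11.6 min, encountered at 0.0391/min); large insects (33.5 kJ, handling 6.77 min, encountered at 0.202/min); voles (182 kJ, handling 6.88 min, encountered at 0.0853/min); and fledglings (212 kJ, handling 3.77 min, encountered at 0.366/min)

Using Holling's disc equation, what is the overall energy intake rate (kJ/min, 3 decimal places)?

R = (0.0391×233 + 0.202×33.5 + 0.0853×182 + 0.366×212) / (1 + 0.0391×11.6 + 0.202×6.77 + 0.0853×6.88 + 0.366×3.77) = 109/4.788 = 22.76 kJ/min.

22.765 kJ/min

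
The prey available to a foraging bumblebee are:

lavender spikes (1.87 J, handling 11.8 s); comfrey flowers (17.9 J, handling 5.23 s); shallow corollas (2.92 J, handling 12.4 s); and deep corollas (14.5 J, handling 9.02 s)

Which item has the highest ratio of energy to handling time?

Profitability E/h (J/s): lavender spikes = 1.87/11.8 = 0.158, comfrey flowers = 17.9/5.23 = 3.42, shallow corollas = 2.92/12.4 = 0.235, deep corollas = 14.5/9.02 = 1.61.
Ranked: comfrey flowers > deep corollas > shallow corollas > lavender spikes.

comfrey flowers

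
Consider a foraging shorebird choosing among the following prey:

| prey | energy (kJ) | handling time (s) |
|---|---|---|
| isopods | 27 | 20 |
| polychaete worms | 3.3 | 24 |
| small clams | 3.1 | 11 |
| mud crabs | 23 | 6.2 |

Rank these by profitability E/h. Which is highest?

mud crabs

Profitability E/h (kJ/s): isopods = 27/20 = 1.35, polychaete worms = 3.3/24 = 0.137, small clams = 3.1/11 = 0.282, mud crabs = 23/6.2 = 3.71.
Ranked: mud crabs > isopods > small clams > polychaete worms.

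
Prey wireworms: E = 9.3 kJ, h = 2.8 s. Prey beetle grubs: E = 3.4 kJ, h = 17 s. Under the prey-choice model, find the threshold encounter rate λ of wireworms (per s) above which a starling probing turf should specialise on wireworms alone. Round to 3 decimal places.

Drop beetle grubs once their profitability E₂/h₂ falls below the rate achievable on wireworms alone: E₂/h₂ = λE₁/(1 + λh₁).
Solve for λ: λE₁h₂ = E₂(1 + λh₁) → λ(E₁h₂ − E₂h₁) = E₂ → λ = E₂/(E₁h₂ − E₂h₁).
λ = 3.4/(9.3×17 − 3.4×2.8) = 3.4/148.6 = 0.02288 per s.

0.023 per s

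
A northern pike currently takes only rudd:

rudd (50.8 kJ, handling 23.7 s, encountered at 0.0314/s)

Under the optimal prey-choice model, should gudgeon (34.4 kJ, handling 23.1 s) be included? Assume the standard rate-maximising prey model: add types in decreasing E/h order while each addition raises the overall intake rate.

Yes

Intake rate on the current diet: R = (0.0314×50.8) / (1 + 0.0314×23.7) = 1.595/1.744 = 0.9145 kJ/s.
Profitability of gudgeon: 34.4/23.1 = 1.489 kJ/s.
1.489 > 0.9145, so adding gudgeon raises the average — include it.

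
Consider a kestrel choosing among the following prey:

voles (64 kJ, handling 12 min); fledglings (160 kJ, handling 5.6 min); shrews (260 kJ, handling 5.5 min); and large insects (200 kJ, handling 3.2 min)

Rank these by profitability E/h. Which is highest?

large insects

Profitability E/h (kJ/min): voles = 64/12 = 5.33, fledglings = 160/5.6 = 28.6, shrews = 260/5.5 = 47.3, large insects = 200/3.2 = 62.5.
Ranked: large insects > shrews > fledglings > voles.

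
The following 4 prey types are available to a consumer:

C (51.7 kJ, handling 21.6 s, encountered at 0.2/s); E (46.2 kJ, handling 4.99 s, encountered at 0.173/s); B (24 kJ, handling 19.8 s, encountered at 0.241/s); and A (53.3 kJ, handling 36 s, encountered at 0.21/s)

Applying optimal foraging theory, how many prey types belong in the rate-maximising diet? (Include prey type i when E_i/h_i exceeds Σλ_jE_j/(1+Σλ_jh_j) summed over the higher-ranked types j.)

Rank by E/h (kJ/s): E 9.26, C 2.39, A 1.48, B 1.21. Include each in turn until the next type's E/h falls below the running intake rate.
Rate on top 1: 4.29. C: 2.39 < 4.29 → exclude; stop.
Optimal diet: E — 1 of 4 types.

1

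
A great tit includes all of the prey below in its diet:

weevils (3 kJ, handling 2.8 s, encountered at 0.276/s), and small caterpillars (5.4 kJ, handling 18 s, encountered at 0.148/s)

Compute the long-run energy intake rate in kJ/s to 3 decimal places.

R = (0.276×3 + 0.148×5.4) / (1 + 0.276×2.8 + 0.148×18) = 1.627/4.437 = 0.3668 kJ/s.

0.367 kJ/s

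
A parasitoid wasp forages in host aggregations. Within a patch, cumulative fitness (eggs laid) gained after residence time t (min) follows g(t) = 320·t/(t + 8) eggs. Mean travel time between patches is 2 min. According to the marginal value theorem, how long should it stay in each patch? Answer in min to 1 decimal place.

4.0 min

Maximise g(t)/(T+t): set derivative to zero → g'(t)(T+t) = g(t).
g'(t) = 320·8/(t + 8)². Setting 320·8/(t+8)² = 320t/[(t+8)(2+t)] gives 8(2+t) = t(t+8), so t² = 8×2 = 16.
t* = √16 = 4 min.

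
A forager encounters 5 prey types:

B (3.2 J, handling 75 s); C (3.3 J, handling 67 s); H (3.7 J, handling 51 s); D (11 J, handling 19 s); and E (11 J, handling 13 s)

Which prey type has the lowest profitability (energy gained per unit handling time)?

Profitability E/h (J/s): B = 3.2/75 = 0.0427, C = 3.3/67 = 0.0493, H = 3.7/51 = 0.0725, D = 11/19 = 0.579, E = 11/13 = 0.846.
Ranked: E > D > H > C > B.

B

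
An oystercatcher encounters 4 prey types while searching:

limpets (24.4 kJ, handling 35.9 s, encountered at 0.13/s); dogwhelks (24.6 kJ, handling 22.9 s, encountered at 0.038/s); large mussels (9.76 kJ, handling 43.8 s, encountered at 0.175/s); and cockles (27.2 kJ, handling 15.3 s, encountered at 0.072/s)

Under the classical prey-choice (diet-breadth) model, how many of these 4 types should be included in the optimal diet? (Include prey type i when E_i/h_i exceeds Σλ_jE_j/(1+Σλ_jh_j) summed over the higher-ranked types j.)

2

E/h in descending order: cockles 1.78, dogwhelks 1.07, limpets 0.68, large mussels 0.223 kJ/s. The optimal diet is the largest prefix of this list for which every included type satisfies E_i/h_i > R on the types above it.
Rate on top 1: 0.9319. dogwhelks: 1.07 > 0.9319 → include.
Rate on top 2: 0.9736. limpets: 0.68 < 0.9736 → exclude; stop.
Optimal diet: cockles, dogwhelks — 2 of 4 types.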